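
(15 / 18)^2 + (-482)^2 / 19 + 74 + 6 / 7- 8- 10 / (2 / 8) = 58677565 / 4788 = 12255.13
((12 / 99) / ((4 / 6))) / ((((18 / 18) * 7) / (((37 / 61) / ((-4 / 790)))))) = -14615 / 4697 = -3.11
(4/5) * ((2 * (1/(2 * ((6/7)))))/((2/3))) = 1.40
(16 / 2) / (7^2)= 8 / 49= 0.16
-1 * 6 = -6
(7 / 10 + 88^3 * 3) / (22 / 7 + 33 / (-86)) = 6153694267 / 8305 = 740962.58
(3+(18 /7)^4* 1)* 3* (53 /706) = 17836461 /1695106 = 10.52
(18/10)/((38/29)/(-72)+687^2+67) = 9396/2464027825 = 0.00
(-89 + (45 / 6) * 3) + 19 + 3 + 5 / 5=-43.50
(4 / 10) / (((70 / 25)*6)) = 1 / 42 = 0.02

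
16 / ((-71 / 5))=-80 / 71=-1.13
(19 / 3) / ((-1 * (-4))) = 19 / 12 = 1.58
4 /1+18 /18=5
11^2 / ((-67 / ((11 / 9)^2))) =-14641 / 5427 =-2.70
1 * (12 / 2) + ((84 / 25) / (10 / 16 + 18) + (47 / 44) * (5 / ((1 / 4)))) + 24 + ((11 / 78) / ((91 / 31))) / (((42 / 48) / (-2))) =51.43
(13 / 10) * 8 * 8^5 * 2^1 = 3407872 / 5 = 681574.40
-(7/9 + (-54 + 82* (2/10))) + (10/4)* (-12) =307/45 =6.82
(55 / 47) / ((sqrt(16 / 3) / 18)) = 495 * sqrt(3) / 94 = 9.12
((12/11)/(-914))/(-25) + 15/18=628411/754050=0.83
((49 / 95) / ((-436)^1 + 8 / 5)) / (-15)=49 / 619020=0.00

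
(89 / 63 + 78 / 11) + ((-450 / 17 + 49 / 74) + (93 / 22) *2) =-7715615 / 871794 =-8.85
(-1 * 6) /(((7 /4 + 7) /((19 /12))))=-38 /35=-1.09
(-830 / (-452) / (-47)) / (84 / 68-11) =85 / 21244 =0.00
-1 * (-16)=16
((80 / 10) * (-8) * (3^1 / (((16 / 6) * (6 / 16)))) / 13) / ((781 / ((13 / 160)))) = -6 / 3905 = -0.00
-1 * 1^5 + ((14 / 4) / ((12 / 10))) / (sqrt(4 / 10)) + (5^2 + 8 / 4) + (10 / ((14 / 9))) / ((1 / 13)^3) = 14154.18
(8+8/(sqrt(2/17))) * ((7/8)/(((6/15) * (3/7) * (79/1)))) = 245/474+245 * sqrt(34)/948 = 2.02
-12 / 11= -1.09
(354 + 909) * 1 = 1263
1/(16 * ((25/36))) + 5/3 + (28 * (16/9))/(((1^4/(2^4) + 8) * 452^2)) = 2604269581/1482480900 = 1.76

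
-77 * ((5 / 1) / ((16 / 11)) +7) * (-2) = 12859 / 8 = 1607.38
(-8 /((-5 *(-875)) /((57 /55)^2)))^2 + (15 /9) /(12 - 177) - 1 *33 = -52035074974430924 /1576338134765625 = -33.01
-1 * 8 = -8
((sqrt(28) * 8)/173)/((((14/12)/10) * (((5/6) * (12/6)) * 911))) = 576 * sqrt(7)/1103221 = 0.00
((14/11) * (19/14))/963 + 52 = 550855/10593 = 52.00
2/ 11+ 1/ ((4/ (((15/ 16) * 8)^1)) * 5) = 49/ 88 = 0.56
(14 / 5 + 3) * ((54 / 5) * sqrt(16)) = 6264 / 25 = 250.56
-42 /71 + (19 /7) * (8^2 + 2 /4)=173433 /994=174.48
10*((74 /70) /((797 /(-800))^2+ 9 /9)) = 47360000 /8926463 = 5.31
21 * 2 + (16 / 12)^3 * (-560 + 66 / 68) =-588946 / 459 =-1283.11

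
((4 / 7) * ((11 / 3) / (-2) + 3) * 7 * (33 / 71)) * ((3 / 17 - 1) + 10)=19.90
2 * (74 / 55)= 148 / 55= 2.69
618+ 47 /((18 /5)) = 11359 /18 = 631.06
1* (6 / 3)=2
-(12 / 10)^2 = -1.44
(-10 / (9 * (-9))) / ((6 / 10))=50 / 243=0.21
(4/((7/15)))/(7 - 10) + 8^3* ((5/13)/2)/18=2140/819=2.61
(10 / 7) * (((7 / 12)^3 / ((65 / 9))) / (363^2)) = 49 / 164447712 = 0.00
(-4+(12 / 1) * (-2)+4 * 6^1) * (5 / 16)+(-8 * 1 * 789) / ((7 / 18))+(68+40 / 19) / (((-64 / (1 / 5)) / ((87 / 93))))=-5354065819 / 329840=-16232.31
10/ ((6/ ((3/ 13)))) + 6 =6.38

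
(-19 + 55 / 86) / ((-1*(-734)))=-1579 / 63124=-0.03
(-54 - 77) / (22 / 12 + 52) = -786 / 323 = -2.43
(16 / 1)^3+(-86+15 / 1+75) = 4100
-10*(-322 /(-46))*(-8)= 560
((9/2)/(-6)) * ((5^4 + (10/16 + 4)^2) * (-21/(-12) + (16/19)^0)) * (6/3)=-1365177/512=-2666.36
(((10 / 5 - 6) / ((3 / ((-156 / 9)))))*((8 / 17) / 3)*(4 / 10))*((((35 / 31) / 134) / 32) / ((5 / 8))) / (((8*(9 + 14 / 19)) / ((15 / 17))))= 6916 / 999421245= 0.00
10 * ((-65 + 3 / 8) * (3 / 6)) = -2585 / 8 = -323.12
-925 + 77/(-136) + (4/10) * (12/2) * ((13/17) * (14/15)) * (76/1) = -2704301/3400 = -795.38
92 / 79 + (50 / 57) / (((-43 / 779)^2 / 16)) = 2019055124 / 438213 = 4607.47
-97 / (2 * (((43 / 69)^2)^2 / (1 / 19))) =-2198710737 / 129914438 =-16.92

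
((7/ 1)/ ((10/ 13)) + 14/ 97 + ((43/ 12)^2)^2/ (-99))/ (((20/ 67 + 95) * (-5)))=-505575116353/ 31785776352000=-0.02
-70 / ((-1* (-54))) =-35 / 27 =-1.30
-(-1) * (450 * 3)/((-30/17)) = -765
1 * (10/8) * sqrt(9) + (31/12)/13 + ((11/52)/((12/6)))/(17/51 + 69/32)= 37202/9321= 3.99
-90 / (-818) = 45 / 409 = 0.11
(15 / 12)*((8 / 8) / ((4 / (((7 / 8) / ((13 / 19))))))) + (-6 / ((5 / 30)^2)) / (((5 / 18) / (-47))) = 304076029 / 8320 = 36547.60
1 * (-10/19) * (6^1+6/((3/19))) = -440/19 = -23.16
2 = 2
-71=-71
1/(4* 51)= 1/204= 0.00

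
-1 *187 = -187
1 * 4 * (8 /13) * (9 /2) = 144 /13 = 11.08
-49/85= -0.58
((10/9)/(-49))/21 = -10/9261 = -0.00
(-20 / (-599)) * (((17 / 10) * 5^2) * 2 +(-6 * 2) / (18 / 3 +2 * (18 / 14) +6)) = 28620 / 10183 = 2.81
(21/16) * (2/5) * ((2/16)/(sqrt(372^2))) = 7/39680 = 0.00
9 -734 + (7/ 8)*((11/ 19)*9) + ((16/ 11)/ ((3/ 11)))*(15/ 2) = -103427/ 152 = -680.44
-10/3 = -3.33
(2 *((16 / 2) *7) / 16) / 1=7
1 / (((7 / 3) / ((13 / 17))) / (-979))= -38181 / 119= -320.85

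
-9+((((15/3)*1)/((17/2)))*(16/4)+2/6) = -322/51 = -6.31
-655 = -655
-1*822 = -822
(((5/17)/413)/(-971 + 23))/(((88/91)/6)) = -65/13945712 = -0.00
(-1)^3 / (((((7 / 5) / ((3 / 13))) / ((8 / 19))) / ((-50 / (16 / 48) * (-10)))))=-180000 / 1729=-104.11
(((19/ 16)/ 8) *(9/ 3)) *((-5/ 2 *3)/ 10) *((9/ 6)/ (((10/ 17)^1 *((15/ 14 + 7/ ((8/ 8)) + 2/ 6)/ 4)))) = -183141/ 451840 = -0.41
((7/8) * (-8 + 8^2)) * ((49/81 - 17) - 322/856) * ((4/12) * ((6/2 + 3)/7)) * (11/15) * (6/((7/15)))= -6395675/2889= -2213.80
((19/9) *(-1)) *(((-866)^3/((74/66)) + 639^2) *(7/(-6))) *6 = -949492971301/111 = -8553990732.44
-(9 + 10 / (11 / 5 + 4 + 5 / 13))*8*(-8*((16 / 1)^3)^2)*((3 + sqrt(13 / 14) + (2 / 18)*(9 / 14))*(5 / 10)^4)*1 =37765513216*sqrt(182) / 749 + 1623917068288 / 749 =2848333372.53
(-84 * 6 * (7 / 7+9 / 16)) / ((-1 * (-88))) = -1575 / 176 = -8.95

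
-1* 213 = -213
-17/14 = -1.21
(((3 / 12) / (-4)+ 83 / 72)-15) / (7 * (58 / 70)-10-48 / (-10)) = -10015 / 432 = -23.18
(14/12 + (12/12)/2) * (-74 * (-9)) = 1110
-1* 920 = -920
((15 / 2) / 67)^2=225 / 17956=0.01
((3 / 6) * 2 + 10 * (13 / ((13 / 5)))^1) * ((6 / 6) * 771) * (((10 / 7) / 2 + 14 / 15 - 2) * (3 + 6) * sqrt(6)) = -4364631 * sqrt(6) / 35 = -305460.54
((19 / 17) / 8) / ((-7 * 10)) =-19 / 9520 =-0.00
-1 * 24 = -24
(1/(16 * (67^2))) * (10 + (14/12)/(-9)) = 533/3878496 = 0.00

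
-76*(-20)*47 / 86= 35720 / 43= 830.70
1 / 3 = 0.33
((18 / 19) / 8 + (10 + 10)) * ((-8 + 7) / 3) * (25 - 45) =7645 / 57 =134.12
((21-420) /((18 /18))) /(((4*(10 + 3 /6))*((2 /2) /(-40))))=380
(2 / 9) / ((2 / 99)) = 11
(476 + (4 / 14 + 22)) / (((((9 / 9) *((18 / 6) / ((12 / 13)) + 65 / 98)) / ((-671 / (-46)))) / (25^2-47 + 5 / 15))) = 56849481920 / 52923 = 1074192.35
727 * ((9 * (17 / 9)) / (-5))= -12359 / 5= -2471.80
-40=-40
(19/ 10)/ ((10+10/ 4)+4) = 19/ 165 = 0.12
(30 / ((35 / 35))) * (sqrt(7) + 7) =30 * sqrt(7) + 210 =289.37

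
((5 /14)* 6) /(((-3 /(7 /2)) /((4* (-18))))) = 180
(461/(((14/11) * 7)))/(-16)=-5071/1568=-3.23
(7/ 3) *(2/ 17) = 14/ 51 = 0.27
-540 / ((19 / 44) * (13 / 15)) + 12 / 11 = -3917436 / 2717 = -1441.82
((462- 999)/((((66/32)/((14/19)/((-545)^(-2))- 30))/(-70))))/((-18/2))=-75777430400/171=-443142867.84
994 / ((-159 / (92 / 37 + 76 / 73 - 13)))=25431490 / 429459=59.22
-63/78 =-21/26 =-0.81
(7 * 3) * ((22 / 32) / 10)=231 / 160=1.44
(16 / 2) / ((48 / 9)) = 1.50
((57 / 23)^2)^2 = 10556001 / 279841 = 37.72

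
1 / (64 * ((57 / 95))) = 5 / 192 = 0.03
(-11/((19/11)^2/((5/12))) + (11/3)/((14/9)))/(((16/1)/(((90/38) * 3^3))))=10081665/3072832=3.28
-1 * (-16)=16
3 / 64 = 0.05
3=3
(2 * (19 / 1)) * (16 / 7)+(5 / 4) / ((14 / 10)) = 351 / 4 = 87.75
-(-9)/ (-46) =-9/ 46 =-0.20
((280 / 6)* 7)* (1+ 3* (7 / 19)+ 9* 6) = 1044680 / 57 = 18327.72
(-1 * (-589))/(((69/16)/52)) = 490048/69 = 7102.14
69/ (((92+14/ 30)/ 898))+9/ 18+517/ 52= 49083501/ 72124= 680.54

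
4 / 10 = 2 / 5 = 0.40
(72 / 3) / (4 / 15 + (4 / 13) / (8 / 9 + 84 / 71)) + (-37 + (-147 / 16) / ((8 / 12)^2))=0.14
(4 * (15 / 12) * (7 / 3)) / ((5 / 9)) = 21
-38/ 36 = -19/ 18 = -1.06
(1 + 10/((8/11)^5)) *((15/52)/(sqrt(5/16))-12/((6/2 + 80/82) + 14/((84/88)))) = -303184791/9392128 + 189609 *sqrt(5)/16384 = -6.40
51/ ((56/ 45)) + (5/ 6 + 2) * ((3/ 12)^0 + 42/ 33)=87635/ 1848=47.42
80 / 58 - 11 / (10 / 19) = -5661 / 290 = -19.52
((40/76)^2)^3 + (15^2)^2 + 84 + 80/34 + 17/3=50717.04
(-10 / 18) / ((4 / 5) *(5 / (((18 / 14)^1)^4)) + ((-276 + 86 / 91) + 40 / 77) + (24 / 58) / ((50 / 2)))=2645267625 / 1300146923618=0.00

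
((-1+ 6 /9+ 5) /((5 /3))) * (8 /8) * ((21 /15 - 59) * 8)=-32256 /25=-1290.24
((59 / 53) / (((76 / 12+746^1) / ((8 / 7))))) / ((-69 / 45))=-21240 / 19258981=-0.00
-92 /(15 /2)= -12.27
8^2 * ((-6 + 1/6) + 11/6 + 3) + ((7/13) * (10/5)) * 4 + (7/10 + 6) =-6889/130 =-52.99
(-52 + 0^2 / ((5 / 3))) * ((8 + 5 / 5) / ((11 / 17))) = -7956 / 11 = -723.27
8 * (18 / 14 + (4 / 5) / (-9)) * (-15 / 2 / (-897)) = 116 / 1449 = 0.08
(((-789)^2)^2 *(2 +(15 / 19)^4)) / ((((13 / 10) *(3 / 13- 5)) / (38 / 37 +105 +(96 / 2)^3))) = -2470317083248003188868845 / 149478187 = -16526271376625695.82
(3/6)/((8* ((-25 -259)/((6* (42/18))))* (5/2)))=-7/5680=-0.00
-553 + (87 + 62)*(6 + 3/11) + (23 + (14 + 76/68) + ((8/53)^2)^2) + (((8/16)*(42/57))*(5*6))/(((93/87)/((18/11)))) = 379505017905114/869081248783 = 436.67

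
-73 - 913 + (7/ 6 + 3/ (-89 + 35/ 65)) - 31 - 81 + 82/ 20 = -1092.77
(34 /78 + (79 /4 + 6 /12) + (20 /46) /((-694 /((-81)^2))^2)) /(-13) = -25725097579 /5616357396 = -4.58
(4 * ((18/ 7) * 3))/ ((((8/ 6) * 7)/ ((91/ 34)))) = 1053/ 119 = 8.85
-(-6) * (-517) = -3102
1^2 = 1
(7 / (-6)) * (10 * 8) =-93.33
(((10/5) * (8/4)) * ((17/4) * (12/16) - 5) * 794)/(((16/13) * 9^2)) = -149669/2592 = -57.74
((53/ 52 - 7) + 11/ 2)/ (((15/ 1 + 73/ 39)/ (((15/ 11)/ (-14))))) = 1125/ 405328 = 0.00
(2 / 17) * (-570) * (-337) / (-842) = -192090 / 7157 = -26.84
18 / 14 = 9 / 7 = 1.29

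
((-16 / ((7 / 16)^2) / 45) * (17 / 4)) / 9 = -17408 / 19845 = -0.88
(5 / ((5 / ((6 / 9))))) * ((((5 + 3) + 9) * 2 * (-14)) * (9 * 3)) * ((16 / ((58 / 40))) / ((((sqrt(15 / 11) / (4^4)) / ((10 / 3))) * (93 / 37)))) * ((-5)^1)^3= 721387520000 * sqrt(165) / 2697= 3435814042.92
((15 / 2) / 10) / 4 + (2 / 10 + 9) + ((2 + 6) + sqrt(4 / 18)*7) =7*sqrt(2) / 3 + 1391 / 80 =20.69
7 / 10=0.70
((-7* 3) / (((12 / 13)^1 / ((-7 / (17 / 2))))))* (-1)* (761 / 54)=-484757 / 1836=-264.03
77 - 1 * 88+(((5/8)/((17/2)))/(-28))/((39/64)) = -11.00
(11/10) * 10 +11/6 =77/6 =12.83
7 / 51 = 0.14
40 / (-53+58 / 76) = -304 / 397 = -0.77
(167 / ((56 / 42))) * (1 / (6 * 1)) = 167 / 8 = 20.88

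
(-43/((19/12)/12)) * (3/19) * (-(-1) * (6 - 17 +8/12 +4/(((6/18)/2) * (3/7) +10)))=8674992/16967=511.29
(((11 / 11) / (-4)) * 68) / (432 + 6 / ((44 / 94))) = -187 / 4893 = -0.04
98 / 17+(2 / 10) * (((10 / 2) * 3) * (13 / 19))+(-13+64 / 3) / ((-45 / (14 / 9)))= 590965 / 78489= 7.53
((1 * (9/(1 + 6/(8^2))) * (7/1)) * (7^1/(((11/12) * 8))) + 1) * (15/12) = 3079/44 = 69.98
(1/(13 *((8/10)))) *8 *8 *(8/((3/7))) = 4480/39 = 114.87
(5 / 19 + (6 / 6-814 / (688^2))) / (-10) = -0.13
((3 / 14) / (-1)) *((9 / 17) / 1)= -27 / 238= -0.11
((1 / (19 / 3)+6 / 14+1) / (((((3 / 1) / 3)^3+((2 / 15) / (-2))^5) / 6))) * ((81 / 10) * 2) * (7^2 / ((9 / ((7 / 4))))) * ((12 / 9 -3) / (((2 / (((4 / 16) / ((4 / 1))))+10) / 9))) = -4326159375 / 8244632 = -524.72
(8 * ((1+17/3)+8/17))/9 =2912/459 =6.34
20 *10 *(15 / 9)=1000 / 3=333.33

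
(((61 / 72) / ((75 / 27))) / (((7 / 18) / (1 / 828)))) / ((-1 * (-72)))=61 / 4636800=0.00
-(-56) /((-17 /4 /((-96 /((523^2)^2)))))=21504 /1271907935297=0.00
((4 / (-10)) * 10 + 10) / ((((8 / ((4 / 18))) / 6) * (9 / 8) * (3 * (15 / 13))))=104 / 405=0.26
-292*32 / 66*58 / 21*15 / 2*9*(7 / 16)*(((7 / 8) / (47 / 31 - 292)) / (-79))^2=-299062239 / 17814116180080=-0.00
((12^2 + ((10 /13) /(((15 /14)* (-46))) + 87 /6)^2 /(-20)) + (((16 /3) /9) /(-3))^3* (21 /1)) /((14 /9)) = 33789637228601 /394168293792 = 85.72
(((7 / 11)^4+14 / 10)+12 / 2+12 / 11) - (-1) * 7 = 1146017 / 73205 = 15.65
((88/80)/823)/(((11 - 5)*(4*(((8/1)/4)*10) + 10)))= 11/4444200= 0.00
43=43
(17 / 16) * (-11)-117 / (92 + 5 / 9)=-172619 / 13328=-12.95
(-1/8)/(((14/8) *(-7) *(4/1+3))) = 1/686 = 0.00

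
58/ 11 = 5.27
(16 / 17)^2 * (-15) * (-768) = 2949120 / 289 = 10204.57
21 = 21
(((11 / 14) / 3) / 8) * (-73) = -803 / 336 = -2.39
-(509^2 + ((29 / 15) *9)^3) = -33043628 / 125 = -264349.02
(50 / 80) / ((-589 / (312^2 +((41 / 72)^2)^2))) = -13080057321125 / 126629609472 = -103.29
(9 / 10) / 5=9 / 50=0.18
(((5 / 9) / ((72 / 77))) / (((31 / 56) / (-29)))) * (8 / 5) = -125048 / 2511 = -49.80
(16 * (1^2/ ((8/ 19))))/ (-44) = -19/ 22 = -0.86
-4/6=-2/3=-0.67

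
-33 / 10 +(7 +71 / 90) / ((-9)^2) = -11678 / 3645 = -3.20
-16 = -16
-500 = -500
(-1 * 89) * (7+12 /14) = -4895 /7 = -699.29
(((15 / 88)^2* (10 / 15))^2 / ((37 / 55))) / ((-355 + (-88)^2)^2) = 3125 / 305920485522432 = 0.00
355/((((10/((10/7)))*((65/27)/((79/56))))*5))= 151443/25480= 5.94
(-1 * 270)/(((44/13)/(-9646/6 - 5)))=1415115/11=128646.82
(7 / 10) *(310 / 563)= 217 / 563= 0.39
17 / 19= 0.89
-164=-164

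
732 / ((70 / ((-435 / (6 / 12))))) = -63684 / 7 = -9097.71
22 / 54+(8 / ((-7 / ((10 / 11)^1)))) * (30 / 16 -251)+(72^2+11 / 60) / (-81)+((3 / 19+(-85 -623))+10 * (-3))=-3858024853 / 7110180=-542.61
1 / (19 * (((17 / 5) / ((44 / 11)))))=20 / 323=0.06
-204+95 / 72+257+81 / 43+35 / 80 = 350719 / 6192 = 56.64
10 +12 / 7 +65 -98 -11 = -226 / 7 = -32.29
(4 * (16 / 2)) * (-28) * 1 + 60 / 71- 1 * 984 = -133420 / 71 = -1879.15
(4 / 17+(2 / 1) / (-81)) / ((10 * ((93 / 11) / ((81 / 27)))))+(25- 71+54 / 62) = -1926104 / 42687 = -45.12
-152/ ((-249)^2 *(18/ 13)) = -988/ 558009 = -0.00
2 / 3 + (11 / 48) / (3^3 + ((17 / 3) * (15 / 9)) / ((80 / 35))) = 9065 / 13449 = 0.67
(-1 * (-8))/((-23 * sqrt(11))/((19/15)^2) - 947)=-493655948/58289229407 + 7472700 * sqrt(11)/58289229407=-0.01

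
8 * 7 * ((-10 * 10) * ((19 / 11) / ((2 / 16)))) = -851200 / 11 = -77381.82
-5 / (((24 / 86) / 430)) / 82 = -46225 / 492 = -93.95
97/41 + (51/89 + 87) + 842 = 3400645/3649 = 931.94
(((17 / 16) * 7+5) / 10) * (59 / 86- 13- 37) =-61.33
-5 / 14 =-0.36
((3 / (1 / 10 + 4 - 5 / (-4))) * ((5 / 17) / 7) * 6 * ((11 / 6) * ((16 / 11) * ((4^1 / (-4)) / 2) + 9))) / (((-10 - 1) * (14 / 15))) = -29250 / 140063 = -0.21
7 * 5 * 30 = 1050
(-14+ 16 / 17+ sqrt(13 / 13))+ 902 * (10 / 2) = 4497.94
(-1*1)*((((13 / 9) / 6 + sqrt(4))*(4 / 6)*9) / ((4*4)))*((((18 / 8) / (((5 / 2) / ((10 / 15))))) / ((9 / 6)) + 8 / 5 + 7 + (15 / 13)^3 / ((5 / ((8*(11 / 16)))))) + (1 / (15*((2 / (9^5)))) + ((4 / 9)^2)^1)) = -213087195563 / 128129040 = -1663.07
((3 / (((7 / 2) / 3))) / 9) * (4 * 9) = 72 / 7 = 10.29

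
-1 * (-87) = 87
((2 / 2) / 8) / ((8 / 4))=1 / 16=0.06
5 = 5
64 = 64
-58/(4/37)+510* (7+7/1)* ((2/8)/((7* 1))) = -563/2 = -281.50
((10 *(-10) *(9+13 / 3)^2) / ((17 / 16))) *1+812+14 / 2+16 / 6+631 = -2337742 / 153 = -15279.36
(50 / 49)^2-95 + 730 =1527135 / 2401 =636.04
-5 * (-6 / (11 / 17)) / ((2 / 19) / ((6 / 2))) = 14535 / 11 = 1321.36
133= 133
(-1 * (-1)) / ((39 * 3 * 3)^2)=1 / 123201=0.00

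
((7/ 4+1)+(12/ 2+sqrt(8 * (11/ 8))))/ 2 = sqrt(11)/ 2+35/ 8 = 6.03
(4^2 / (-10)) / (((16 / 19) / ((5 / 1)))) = -19 / 2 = -9.50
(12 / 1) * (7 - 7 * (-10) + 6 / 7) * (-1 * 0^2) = 0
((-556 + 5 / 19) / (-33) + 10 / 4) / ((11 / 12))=48506 / 2299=21.10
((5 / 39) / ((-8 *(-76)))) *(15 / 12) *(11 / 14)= 275 / 1327872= 0.00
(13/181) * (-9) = -117/181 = -0.65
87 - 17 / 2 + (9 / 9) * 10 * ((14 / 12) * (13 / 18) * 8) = 7879 / 54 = 145.91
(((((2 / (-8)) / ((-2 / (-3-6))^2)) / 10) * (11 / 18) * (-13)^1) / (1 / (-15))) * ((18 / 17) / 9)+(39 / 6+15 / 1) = 7835 / 544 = 14.40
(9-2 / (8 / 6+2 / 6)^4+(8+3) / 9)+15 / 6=140209 / 11250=12.46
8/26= 4/13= 0.31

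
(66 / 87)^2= 484 / 841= 0.58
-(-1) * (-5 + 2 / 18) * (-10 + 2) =352 / 9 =39.11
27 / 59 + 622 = 36725 / 59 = 622.46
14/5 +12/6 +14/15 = 86/15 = 5.73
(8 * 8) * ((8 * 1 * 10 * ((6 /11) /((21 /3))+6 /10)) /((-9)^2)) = 29696 /693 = 42.85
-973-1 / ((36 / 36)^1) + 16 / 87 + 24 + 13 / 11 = -907843 / 957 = -948.63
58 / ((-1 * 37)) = -58 / 37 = -1.57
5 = 5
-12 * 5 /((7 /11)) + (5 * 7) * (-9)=-2865 /7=-409.29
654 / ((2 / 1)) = 327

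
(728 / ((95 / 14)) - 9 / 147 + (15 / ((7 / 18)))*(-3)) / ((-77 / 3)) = 118581 / 358435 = 0.33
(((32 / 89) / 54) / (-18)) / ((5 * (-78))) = 4 / 4217265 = 0.00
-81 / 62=-1.31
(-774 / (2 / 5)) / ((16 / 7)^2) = -94815 / 256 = -370.37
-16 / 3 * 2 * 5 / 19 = -160 / 57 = -2.81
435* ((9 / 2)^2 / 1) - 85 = 34895 / 4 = 8723.75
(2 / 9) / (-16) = -1 / 72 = -0.01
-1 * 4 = -4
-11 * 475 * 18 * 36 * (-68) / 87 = 76744800 / 29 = 2646372.41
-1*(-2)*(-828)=-1656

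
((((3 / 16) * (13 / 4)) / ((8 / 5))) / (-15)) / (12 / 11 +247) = -143 / 1397248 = -0.00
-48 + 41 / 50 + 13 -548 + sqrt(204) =-29109 / 50 + 2 * sqrt(51) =-567.90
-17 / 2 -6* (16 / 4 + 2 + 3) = -125 / 2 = -62.50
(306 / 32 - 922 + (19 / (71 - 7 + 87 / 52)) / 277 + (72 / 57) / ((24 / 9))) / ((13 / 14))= -1835773981881 / 1869207080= -982.11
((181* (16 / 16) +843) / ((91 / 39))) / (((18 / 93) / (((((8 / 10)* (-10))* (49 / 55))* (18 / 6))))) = -2666496 / 55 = -48481.75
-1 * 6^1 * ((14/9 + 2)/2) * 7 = -224/3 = -74.67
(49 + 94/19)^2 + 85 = 1081310/361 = 2995.32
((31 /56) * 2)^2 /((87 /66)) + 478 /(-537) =242723 /6104616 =0.04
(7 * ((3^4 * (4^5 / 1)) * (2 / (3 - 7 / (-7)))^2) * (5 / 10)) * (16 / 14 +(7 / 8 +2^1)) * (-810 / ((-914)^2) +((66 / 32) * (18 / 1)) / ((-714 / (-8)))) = 3007541404800 / 24853031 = 121013.06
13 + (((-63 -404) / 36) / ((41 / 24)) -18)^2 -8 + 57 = 717.03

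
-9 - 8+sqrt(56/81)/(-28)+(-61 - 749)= -827 - sqrt(14)/126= -827.03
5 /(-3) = -5 /3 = -1.67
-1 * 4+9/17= -59/17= -3.47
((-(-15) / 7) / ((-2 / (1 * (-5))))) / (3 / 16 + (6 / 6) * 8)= 600 / 917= 0.65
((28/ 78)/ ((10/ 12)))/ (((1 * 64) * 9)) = 7/ 9360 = 0.00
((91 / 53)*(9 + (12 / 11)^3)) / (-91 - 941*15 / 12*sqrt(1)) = -4989348 / 357582467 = -0.01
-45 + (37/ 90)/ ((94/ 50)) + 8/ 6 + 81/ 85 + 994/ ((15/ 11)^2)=58972919/ 119850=492.06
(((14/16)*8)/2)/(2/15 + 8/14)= 735/148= 4.97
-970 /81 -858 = -70468 /81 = -869.98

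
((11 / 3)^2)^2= 14641 / 81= 180.75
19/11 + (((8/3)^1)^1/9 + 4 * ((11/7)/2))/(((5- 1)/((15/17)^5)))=478228837/218657978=2.19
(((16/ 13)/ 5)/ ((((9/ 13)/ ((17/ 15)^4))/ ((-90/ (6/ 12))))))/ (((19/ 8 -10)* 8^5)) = 83521/ 197640000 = 0.00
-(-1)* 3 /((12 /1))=1 /4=0.25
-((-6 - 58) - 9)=73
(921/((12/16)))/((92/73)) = 22411/23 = 974.39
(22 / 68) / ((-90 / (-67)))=737 / 3060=0.24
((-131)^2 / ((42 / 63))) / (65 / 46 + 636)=1184109 / 29321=40.38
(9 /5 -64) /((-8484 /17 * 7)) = 5287 /296940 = 0.02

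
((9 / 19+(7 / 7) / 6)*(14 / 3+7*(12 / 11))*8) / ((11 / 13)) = 1541176 / 20691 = 74.49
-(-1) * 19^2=361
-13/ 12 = -1.08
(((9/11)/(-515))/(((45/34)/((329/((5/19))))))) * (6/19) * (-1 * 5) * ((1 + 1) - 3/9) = 22372/5665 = 3.95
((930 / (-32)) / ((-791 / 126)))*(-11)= -46035 / 904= -50.92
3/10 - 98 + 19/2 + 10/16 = -3503/40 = -87.58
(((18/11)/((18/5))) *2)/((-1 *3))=-10/33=-0.30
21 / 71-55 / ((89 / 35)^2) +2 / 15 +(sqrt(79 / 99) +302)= 294.82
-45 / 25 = -9 / 5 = -1.80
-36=-36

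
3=3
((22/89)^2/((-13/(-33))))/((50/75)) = 23958/102973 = 0.23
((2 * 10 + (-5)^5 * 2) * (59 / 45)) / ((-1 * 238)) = 5251 / 153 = 34.32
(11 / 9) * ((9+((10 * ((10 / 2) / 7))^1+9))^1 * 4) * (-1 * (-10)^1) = 77440 / 63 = 1229.21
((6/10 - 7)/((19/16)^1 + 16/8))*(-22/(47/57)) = 214016/3995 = 53.57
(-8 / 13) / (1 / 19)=-152 / 13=-11.69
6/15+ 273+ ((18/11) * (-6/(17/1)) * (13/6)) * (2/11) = 2809579/10285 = 273.17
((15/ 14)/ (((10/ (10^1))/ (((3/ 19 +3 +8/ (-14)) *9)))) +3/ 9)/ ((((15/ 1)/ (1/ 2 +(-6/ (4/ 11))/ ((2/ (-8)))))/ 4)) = 141182/ 315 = 448.20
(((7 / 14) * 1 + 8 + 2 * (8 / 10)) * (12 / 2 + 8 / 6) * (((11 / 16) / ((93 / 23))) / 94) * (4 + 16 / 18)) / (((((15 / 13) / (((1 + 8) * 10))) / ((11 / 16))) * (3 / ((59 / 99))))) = 2371497271 / 339888960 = 6.98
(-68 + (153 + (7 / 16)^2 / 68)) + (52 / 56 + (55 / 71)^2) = 53154210855 / 614276096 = 86.53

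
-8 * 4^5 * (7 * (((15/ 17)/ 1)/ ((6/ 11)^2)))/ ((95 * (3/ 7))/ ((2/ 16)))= -1517824/ 2907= -522.13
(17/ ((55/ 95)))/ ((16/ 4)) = 323/ 44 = 7.34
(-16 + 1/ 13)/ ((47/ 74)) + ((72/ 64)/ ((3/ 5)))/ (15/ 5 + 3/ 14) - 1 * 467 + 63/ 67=-240978145/ 491244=-490.55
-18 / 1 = -18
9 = 9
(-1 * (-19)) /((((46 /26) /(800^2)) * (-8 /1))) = -19760000 /23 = -859130.43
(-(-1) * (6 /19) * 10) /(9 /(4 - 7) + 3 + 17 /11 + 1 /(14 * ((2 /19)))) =3696 /2603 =1.42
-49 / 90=-0.54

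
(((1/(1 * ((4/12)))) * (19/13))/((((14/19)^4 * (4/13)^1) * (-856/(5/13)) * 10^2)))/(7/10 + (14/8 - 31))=7428297/976394578432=0.00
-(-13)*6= 78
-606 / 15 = -202 / 5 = -40.40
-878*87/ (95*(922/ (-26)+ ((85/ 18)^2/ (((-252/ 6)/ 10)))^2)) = 45971188387488/ 415769651845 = 110.57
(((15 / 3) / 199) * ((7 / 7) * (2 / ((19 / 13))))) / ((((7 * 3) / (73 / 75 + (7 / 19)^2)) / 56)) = 6245824 / 61422345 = 0.10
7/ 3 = 2.33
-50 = -50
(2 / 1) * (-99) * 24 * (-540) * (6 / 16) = 962280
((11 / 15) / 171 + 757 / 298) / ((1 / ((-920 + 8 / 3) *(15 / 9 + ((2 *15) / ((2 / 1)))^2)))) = -363976338688 / 687933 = -529086.90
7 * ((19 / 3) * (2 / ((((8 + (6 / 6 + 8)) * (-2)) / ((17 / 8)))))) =-133 / 24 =-5.54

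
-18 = -18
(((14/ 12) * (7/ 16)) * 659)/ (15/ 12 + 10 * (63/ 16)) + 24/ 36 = 8.95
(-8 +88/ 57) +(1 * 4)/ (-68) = -6313/ 969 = -6.51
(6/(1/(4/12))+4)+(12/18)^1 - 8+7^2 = 143/3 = 47.67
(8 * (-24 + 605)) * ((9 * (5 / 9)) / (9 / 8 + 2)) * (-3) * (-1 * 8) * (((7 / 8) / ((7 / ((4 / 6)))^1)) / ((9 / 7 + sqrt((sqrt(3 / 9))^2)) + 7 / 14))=15617280 / 1679-14576128 * sqrt(3) / 8395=6294.20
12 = 12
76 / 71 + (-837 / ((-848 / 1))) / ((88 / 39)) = 1.51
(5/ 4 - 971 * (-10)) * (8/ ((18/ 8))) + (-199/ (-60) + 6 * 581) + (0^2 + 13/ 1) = 6845617/ 180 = 38031.21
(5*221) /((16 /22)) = 12155 /8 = 1519.38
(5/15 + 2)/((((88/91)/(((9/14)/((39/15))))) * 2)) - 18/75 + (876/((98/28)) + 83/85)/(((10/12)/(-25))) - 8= -7901969353/1047200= -7545.81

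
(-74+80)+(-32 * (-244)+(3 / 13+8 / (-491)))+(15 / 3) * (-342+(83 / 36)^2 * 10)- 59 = 26103431567 / 4136184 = 6310.99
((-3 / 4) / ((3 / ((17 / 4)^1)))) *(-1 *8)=8.50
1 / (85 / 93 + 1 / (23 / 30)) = 0.45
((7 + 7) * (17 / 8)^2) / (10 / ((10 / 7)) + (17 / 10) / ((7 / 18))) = 70805 / 12736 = 5.56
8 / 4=2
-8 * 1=-8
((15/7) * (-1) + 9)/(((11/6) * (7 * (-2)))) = -144/539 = -0.27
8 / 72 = 1 / 9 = 0.11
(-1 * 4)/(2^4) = -1/4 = -0.25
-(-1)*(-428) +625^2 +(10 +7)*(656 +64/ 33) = 13245605/ 33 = 401381.97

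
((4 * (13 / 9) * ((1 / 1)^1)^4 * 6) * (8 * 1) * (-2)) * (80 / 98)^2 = -2662400 / 7203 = -369.62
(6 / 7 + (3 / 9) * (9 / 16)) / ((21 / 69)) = 2691 / 784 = 3.43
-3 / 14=-0.21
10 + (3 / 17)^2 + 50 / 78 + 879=889.67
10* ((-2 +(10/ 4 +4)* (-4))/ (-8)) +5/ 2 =75/ 2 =37.50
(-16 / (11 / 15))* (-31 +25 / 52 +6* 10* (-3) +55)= 485220 / 143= 3393.15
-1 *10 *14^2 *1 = -1960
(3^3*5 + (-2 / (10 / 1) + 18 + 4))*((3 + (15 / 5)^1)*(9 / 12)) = 3528 / 5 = 705.60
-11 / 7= -1.57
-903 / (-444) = 301 / 148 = 2.03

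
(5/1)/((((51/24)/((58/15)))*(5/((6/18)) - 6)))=464/459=1.01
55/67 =0.82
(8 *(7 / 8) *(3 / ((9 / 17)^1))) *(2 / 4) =119 / 6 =19.83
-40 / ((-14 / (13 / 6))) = 130 / 21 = 6.19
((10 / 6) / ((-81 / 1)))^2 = 25 / 59049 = 0.00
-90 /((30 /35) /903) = -94815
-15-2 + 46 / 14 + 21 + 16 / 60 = 793 / 105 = 7.55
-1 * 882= -882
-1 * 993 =-993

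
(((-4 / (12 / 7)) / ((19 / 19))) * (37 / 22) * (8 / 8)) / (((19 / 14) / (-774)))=467754 / 209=2238.06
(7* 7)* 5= 245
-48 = -48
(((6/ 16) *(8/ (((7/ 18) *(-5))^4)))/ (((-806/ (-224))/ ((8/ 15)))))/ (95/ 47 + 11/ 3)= 947303424/ 173218215625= 0.01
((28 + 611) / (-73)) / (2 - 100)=639 / 7154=0.09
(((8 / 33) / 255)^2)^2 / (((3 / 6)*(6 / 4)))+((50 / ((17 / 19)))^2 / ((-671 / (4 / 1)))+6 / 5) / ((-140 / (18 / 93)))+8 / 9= 181795056261547937833 / 199125695098493769375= 0.91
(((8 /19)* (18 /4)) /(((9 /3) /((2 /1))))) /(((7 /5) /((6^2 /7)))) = 4320 /931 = 4.64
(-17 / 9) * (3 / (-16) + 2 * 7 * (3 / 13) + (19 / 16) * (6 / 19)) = -1343 / 208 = -6.46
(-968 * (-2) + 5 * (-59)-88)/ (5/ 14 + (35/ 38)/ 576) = 237944448/ 54965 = 4329.02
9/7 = 1.29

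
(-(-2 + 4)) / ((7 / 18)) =-36 / 7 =-5.14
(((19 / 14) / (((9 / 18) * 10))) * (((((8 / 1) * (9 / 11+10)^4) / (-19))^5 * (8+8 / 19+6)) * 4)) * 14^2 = -19576544700067164410468.13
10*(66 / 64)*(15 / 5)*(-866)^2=92807055 / 4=23201763.75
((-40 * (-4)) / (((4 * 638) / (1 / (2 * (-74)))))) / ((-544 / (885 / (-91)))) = -4425 / 584295712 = -0.00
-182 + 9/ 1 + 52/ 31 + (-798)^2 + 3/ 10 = 197356223/ 310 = 636632.98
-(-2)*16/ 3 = 32/ 3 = 10.67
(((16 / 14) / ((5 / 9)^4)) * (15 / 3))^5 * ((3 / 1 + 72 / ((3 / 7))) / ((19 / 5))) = 3585441435861396986560512 / 102581787109375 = 34952027420.21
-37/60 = -0.62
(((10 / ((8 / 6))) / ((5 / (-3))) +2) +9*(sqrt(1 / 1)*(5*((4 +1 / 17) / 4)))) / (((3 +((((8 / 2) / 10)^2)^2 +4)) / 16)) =7337500 / 74647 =98.30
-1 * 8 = -8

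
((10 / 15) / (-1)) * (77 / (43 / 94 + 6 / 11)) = -159236 / 3111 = -51.18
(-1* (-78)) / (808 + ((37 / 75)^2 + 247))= 219375 / 2967872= 0.07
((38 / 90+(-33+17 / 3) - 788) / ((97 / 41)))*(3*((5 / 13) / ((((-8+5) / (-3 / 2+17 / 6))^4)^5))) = -1653127826989121536 / 45992448431612361654183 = -0.00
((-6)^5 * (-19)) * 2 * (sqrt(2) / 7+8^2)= 295488 * sqrt(2) / 7+18911232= 18970929.59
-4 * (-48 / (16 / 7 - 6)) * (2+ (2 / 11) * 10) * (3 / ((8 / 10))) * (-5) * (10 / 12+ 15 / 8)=110250 / 11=10022.73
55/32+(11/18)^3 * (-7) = 2827/23328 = 0.12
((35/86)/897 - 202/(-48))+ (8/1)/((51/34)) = 2944393/308568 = 9.54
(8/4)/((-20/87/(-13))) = 1131/10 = 113.10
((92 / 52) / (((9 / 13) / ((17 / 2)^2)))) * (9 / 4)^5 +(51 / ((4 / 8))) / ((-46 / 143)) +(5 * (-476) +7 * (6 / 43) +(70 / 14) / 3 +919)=107817071953 / 12152832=8871.77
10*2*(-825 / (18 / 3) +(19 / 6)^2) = -22945 / 9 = -2549.44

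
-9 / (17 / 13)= -117 / 17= -6.88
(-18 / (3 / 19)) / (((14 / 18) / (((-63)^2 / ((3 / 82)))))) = -15900948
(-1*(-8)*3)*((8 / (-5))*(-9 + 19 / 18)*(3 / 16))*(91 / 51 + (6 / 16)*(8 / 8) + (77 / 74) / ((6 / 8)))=2552121 / 12580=202.87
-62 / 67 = -0.93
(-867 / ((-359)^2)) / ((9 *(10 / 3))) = -289 / 1288810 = -0.00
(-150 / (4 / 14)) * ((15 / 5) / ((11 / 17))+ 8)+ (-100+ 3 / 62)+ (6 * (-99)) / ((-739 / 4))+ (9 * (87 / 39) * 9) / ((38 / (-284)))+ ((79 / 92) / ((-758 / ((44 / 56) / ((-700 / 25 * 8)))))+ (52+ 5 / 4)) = -8028.01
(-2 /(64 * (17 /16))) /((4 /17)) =-1 /8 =-0.12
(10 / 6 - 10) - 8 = -49 / 3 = -16.33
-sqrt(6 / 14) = -sqrt(21) / 7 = -0.65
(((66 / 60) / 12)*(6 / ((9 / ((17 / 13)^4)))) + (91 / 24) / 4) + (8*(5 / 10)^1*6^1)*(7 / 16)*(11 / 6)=838046533 / 41127840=20.38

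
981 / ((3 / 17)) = 5559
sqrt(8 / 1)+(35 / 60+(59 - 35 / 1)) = 2*sqrt(2)+295 / 12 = 27.41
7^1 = 7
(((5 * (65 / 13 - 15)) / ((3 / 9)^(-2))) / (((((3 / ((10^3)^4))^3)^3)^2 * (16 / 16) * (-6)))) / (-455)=-5000000000000000000000000000000000000000000000000000000000000000000000000000000000000000000000000000000000000000000000000000000000000000000000000000000000000000000000000000000000000000000000000000000000000000000000000 / 951892141473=-5252695953832310097659812000000000000000000000000000000000000000000000000000000000000000000000000000000000000000000000000000000000000000000000000000000000000000000000000000000000000000000000000000000000000.00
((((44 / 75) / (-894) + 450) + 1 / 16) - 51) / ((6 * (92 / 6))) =214056773 / 49348800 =4.34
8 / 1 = 8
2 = 2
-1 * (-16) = 16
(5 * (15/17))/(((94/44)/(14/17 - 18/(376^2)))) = 816320175/480077552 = 1.70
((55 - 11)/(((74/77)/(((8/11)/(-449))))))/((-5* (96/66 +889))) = 13552/813621675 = 0.00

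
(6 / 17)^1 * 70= 420 / 17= 24.71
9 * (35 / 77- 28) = -2727 / 11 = -247.91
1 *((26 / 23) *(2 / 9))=52 / 207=0.25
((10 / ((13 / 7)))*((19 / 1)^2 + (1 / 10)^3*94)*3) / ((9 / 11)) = 13902119 / 1950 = 7129.29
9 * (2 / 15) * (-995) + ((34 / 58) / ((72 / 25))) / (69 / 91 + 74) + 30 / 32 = -33894026537 / 28409328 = -1193.06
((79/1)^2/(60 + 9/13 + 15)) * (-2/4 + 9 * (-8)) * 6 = -11764285/328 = -35866.72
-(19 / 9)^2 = -361 / 81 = -4.46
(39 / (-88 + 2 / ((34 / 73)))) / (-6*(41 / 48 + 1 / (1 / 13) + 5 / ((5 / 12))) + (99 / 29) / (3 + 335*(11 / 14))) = 573272232 / 190852639045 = 0.00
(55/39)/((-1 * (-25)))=11/195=0.06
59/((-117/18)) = -118/13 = -9.08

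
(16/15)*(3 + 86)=1424/15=94.93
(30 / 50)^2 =9 / 25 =0.36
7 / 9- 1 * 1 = -0.22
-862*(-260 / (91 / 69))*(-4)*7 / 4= -1189560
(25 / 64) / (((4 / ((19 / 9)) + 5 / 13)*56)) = 6175 / 2017792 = 0.00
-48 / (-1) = 48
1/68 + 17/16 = 1.08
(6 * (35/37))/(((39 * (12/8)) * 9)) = 140/12987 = 0.01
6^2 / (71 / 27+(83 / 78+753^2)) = 25272 / 398042911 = 0.00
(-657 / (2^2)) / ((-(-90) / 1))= -73 / 40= -1.82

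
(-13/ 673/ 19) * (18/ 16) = -117/ 102296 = -0.00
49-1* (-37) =86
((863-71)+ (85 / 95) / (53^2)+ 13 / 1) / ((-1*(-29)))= 42963672 / 1547759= 27.76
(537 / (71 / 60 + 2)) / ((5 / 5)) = 32220 / 191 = 168.69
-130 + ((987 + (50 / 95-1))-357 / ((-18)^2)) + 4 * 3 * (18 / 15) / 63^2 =430057919 / 502740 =855.43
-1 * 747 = -747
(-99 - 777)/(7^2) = -876/49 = -17.88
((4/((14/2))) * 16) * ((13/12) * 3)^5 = 371293/112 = 3315.12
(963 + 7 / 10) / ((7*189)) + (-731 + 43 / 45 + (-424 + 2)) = -15231911 / 13230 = -1151.32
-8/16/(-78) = 0.01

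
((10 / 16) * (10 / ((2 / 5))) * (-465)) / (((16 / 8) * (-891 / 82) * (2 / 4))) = 668.67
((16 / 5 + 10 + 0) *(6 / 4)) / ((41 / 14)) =1386 / 205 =6.76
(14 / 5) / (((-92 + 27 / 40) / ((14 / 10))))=-784 / 18265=-0.04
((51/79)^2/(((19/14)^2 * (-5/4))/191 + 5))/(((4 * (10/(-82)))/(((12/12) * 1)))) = -3992212476/23307482575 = -0.17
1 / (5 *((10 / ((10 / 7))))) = 1 / 35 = 0.03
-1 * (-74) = 74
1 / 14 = 0.07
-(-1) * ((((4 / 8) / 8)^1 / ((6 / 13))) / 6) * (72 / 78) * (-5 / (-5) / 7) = 1 / 336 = 0.00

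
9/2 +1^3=11/2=5.50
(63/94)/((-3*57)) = -7/1786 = -0.00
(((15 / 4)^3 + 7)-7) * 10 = 16875 / 32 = 527.34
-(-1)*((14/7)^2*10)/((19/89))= 3560/19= 187.37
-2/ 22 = -1/ 11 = -0.09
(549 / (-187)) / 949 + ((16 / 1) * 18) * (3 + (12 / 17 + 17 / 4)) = 23918787 / 10439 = 2291.29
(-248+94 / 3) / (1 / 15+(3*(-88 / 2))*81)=3250 / 160379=0.02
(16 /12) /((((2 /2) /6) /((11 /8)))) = 11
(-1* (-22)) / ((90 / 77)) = 847 / 45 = 18.82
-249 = -249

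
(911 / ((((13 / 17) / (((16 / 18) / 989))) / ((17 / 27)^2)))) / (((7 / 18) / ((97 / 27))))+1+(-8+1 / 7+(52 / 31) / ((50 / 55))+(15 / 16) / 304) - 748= -1000430351298955567 / 1335531822992640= -749.09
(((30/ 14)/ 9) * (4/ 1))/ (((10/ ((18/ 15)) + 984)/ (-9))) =-180/ 20839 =-0.01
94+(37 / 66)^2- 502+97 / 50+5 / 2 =-43913459 / 108900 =-403.25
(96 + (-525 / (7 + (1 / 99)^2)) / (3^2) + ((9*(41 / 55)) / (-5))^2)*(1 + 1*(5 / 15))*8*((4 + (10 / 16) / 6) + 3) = 4796724144551 / 707520000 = 6779.63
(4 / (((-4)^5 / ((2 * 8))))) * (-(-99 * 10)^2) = 245025 / 4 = 61256.25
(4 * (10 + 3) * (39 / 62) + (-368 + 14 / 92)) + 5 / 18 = -2148799 / 6417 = -334.86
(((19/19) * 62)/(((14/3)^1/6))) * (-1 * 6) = -3348/7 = -478.29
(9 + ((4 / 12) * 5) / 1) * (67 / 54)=1072 / 81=13.23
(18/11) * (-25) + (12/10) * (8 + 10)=-1062/55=-19.31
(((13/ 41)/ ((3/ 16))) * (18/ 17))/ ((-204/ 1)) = -104/ 11849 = -0.01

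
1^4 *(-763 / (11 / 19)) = -14497 / 11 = -1317.91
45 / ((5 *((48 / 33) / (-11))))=-1089 / 16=-68.06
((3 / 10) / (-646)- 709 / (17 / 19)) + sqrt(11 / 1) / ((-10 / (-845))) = -5118983 / 6460 + 169 * sqrt(11) / 2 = -512.16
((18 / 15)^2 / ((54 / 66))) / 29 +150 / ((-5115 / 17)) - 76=-18897346 / 247225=-76.44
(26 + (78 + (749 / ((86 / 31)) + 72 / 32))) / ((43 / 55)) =3559215 / 7396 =481.24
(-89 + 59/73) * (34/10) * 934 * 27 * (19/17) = -3084716196/365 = -8451277.25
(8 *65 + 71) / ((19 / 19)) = 591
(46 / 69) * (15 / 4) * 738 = 1845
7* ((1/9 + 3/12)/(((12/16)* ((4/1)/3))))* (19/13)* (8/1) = 266/9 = 29.56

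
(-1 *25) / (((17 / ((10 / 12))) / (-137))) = 17125 / 102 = 167.89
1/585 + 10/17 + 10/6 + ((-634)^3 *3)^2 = 5812766052695441708522/9945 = 584491307460577346.26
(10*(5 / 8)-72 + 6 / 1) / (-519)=239 / 2076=0.12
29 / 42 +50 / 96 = 407 / 336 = 1.21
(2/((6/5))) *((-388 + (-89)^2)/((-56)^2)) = 4.00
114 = 114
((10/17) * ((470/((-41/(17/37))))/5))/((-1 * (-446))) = -470/338291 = -0.00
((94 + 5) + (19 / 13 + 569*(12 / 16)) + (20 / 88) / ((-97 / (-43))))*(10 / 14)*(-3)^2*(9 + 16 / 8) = 1316582775 / 35308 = 37288.51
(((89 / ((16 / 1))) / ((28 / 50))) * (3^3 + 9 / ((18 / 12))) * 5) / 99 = 16.56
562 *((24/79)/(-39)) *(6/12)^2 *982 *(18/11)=-19867824/11297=-1758.68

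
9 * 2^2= 36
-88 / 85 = -1.04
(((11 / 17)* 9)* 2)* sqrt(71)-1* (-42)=42 + 198* sqrt(71) / 17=140.14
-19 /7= -2.71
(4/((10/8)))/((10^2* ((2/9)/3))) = 54/125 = 0.43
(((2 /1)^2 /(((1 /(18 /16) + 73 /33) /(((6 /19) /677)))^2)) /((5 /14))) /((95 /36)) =711317376 /7407214135203475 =0.00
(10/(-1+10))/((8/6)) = 5/6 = 0.83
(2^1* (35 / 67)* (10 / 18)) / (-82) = -175 / 24723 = -0.01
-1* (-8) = 8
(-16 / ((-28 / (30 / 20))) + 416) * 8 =23344 / 7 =3334.86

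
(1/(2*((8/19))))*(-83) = -1577/16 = -98.56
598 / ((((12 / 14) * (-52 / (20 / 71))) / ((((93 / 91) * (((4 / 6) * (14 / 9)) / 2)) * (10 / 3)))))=-499100 / 74763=-6.68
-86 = -86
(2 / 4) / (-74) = -1 / 148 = -0.01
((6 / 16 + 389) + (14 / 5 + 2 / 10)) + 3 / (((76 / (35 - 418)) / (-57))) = 10033 / 8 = 1254.12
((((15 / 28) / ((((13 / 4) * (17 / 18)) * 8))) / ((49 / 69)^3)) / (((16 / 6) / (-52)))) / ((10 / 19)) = -505575351 / 224003696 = -2.26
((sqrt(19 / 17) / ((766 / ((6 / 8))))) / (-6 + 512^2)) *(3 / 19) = 9 *sqrt(323) / 259430638736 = 0.00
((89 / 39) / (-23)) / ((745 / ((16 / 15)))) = -1424 / 10023975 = -0.00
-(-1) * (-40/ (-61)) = 0.66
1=1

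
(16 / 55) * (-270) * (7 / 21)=-26.18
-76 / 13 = -5.85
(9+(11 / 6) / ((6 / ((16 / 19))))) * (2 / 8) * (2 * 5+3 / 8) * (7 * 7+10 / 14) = 1193.70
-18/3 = -6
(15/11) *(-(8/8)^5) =-15/11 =-1.36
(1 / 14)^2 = 1 / 196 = 0.01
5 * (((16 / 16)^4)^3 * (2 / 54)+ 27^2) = 98420 / 27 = 3645.19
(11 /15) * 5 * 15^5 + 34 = 2784409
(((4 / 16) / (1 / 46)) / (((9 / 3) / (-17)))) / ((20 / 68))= -6647 / 30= -221.57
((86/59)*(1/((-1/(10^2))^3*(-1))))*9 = 774000000/59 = 13118644.07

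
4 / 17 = 0.24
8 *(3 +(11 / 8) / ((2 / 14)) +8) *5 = 825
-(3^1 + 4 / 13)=-43 / 13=-3.31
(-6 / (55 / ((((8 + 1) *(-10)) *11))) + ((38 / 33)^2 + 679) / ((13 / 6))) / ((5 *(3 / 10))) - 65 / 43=170340367 / 608751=279.82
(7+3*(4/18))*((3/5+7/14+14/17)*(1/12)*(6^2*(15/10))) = 22563/340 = 66.36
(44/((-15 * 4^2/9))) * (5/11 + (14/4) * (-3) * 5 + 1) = 3369/40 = 84.22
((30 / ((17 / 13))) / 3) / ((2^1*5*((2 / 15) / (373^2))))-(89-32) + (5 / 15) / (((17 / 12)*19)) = 515436131 / 646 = 797888.75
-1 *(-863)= 863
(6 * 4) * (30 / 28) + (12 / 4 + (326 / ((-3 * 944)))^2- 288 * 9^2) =-327014422337 / 14035392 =-23299.27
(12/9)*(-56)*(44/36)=-2464/27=-91.26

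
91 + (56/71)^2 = 461867/5041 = 91.62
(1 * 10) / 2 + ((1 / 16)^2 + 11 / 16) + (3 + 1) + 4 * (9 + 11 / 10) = 64117 / 1280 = 50.09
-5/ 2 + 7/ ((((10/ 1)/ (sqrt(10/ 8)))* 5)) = -5/ 2 + 7* sqrt(5)/ 100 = -2.34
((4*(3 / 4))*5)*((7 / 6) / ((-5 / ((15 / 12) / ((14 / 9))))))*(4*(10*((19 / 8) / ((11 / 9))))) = -38475 / 176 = -218.61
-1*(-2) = 2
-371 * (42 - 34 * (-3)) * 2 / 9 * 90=-1068480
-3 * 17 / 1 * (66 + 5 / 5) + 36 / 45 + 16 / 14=-3415.06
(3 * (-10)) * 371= -11130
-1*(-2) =2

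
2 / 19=0.11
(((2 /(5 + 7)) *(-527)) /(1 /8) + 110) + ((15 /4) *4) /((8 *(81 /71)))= -127661 /216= -591.02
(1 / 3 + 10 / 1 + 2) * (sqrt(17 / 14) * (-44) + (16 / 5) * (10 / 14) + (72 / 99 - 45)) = -814 * sqrt(238) / 21 - 119621 / 231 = -1115.83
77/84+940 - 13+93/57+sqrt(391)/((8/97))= 97 * sqrt(391)/8+211937/228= 1169.30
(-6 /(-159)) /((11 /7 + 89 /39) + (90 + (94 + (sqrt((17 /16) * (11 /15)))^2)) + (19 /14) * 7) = 43680 /229342501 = 0.00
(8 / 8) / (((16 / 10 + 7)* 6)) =5 / 258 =0.02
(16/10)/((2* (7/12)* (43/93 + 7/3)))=1116/2275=0.49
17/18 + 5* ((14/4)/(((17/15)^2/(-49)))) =-1733981/2601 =-666.66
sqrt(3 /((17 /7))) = sqrt(357) /17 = 1.11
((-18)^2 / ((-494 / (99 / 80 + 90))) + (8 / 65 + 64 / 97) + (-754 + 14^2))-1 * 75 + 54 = -638.06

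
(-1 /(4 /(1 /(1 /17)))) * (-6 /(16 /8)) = 51 /4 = 12.75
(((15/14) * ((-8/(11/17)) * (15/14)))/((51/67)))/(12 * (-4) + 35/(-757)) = 7607850/19603969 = 0.39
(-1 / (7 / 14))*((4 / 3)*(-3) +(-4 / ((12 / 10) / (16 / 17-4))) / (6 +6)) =964 / 153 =6.30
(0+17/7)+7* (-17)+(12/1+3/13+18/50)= -236556/2275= -103.98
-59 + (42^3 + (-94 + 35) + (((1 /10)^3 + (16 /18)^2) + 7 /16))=11983339037 /162000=73971.23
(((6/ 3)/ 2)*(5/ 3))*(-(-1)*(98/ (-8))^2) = 12005/ 48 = 250.10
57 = 57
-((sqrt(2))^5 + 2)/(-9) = 2/9 + 4 * sqrt(2)/9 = 0.85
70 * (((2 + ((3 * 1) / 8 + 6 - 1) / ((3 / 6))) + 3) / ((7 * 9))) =35 / 2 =17.50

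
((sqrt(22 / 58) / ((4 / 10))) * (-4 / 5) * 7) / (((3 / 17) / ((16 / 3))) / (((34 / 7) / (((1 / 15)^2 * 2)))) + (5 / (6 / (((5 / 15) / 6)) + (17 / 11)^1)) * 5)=-390034400 * sqrt(319) / 184430923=-37.77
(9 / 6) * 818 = 1227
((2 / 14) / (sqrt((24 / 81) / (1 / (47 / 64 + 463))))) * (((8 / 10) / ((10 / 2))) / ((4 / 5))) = 6 * sqrt(19786) / 346255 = 0.00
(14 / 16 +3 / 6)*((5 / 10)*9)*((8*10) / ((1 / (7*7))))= 24255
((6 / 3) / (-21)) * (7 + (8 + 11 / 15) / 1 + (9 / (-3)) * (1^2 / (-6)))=-487 / 315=-1.55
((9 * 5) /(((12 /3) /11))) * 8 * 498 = 493020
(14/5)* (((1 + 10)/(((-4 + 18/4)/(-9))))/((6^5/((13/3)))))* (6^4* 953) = -1907906/5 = -381581.20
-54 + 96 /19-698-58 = -15294 /19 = -804.95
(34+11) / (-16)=-45 / 16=-2.81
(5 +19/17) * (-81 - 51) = -13728/17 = -807.53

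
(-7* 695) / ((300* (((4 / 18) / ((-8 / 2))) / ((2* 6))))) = 17514 / 5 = 3502.80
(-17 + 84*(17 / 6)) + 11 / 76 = 16807 / 76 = 221.14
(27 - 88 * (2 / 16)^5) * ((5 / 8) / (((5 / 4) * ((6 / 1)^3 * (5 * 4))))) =110581 / 35389440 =0.00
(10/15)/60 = 1/90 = 0.01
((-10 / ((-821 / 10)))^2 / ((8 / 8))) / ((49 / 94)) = 940000 / 33028009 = 0.03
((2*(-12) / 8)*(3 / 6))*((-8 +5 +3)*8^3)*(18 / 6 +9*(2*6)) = 0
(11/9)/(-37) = -11/333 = -0.03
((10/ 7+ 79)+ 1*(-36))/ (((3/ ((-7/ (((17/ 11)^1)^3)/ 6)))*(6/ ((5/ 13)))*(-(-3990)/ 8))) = -413941/ 688060737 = -0.00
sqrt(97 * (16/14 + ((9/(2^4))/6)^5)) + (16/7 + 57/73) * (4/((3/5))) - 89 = -105097/1533 + sqrt(364537659206)/57344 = -58.03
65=65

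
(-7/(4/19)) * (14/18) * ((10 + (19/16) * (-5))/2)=-60515/1152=-52.53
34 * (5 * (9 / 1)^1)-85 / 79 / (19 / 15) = 2295255 / 1501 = 1529.15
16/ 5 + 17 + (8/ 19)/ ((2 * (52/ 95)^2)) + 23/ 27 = 1985317/ 91260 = 21.75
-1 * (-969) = 969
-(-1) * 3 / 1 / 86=3 / 86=0.03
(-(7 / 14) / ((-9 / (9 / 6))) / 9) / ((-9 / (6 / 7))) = -1 / 1134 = -0.00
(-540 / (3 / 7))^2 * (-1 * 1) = -1587600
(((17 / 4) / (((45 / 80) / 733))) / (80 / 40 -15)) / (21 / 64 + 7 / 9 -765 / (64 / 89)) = 99688 / 248677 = 0.40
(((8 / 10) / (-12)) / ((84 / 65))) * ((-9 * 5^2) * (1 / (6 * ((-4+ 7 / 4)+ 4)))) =325 / 294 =1.11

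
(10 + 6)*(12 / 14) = 96 / 7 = 13.71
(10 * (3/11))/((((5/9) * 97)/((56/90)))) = 168/5335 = 0.03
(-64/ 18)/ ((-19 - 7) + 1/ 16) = 512/ 3735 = 0.14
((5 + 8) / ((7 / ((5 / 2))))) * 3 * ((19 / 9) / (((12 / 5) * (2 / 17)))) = 104975 / 1008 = 104.14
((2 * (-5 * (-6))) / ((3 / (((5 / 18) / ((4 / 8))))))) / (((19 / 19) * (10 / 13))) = 130 / 9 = 14.44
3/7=0.43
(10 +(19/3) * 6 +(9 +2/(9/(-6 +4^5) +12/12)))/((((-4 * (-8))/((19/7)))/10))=5754625/115024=50.03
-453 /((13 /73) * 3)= -11023 /13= -847.92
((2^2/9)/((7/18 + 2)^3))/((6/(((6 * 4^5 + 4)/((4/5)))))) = 3319920/79507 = 41.76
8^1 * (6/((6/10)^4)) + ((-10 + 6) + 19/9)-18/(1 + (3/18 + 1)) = 126421/351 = 360.17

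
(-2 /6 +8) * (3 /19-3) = -414 /19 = -21.79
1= 1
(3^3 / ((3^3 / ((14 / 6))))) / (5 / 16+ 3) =112 / 159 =0.70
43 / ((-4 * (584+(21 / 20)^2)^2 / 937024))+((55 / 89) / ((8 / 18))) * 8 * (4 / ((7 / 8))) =731200571654080 / 34124943171263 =21.43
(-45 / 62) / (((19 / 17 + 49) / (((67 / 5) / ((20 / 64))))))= -6834 / 11005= -0.62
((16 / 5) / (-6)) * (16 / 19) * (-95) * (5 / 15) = 128 / 9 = 14.22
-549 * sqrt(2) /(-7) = 549 * sqrt(2) /7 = 110.91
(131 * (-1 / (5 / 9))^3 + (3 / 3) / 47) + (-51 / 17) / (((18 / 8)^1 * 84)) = -282770539 / 370125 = -763.99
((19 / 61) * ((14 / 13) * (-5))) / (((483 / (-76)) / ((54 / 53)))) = 259920 / 966667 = 0.27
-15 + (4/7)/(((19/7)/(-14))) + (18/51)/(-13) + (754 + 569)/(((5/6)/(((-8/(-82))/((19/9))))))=47682353/860795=55.39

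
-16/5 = -3.20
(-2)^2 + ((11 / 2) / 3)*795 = 1461.50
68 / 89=0.76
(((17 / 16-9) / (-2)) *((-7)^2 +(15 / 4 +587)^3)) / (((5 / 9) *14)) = 15081255530469 / 143360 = 105198490.03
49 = 49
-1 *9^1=-9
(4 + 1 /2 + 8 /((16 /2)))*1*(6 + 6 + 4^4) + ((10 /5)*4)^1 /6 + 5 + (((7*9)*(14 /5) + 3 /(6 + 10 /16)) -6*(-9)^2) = 931093 /795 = 1171.19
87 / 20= 4.35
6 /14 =3 /7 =0.43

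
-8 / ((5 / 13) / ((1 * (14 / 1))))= -1456 / 5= -291.20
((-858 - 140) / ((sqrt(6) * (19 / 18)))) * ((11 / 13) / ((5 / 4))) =-131736 * sqrt(6) / 1235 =-261.28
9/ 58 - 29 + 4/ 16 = -3317/ 116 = -28.59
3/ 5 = 0.60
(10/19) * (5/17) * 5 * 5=1250/323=3.87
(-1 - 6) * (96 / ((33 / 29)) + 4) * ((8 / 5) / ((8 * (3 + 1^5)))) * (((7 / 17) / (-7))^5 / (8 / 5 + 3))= 1701 / 359223821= 0.00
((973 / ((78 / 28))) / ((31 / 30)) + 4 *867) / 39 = 1533824 / 15717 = 97.59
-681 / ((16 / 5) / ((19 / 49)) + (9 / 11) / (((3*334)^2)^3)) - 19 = -98451075816716488026701 / 969778535767935151199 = -101.52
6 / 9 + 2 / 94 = 97 / 141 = 0.69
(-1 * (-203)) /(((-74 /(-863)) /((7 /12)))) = 1226323 /888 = 1380.99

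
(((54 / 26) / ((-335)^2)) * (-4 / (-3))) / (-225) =-4 / 36473125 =-0.00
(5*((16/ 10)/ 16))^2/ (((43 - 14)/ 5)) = 5/ 116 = 0.04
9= 9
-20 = -20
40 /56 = 5 /7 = 0.71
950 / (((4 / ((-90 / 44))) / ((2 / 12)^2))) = -2375 / 176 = -13.49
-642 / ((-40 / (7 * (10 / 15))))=749 / 10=74.90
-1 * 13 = -13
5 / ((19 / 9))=45 / 19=2.37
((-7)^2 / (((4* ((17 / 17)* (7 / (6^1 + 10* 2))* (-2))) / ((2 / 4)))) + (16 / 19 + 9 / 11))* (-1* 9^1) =146187 / 1672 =87.43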